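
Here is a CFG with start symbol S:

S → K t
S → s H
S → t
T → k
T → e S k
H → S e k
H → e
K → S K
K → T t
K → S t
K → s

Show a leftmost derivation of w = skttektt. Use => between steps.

S => Kt   [S → K t]
Kt => Stt   [K → S t]
Stt => sHtt   [S → s H]
sHtt => sSektt   [H → S e k]
sSektt => sKtektt   [S → K t]
sKtektt => sTttektt   [K → T t]
sTttektt => skttektt   [T → k]

S => Kt => Stt => sHtt => sSektt => sKtektt => sTttektt => skttektt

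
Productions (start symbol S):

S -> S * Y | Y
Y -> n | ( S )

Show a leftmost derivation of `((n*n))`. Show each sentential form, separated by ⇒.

S ⇒ Y ⇒ (S) ⇒ (Y) ⇒ ((S)) ⇒ ((S*Y)) ⇒ ((Y*Y)) ⇒ ((n*Y)) ⇒ ((n*n))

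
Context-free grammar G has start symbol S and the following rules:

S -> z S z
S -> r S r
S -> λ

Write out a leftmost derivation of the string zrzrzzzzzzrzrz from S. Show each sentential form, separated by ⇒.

S ⇒ zSz ⇒ zrSrz ⇒ zrzSzrz ⇒ zrzrSrzrz ⇒ zrzrzSzrzrz ⇒ zrzrzzSzzrzrz ⇒ zrzrzzzSzzzrzrz ⇒ zrzrzzzzzzrzrz

S ⇒ zSz   [S -> z S z]
zSz ⇒ zrSrz   [S -> r S r]
zrSrz ⇒ zrzSzrz   [S -> z S z]
zrzSzrz ⇒ zrzrSrzrz   [S -> r S r]
zrzrSrzrz ⇒ zrzrzSzrzrz   [S -> z S z]
zrzrzSzrzrz ⇒ zrzrzzSzzrzrz   [S -> z S z]
zrzrzzSzzrzrz ⇒ zrzrzzzSzzzrzrz   [S -> z S z]
zrzrzzzSzzzrzrz ⇒ zrzrzzzzzzrzrz   [S -> λ]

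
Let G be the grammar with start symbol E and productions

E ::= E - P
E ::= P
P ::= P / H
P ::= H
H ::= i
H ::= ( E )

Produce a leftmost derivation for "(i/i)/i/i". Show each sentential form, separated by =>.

E => P => P/H => P/H/H => H/H/H => (E)/H/H => (P)/H/H => (P/H)/H/H => (H/H)/H/H => (i/H)/H/H => (i/i)/H/H => (i/i)/i/H => (i/i)/i/i

E => P   [E ::= P]
P => P/H   [P ::= P / H]
P/H => P/H/H   [P ::= P / H]
P/H/H => H/H/H   [P ::= H]
H/H/H => (E)/H/H   [H ::= ( E )]
(E)/H/H => (P)/H/H   [E ::= P]
(P)/H/H => (P/H)/H/H   [P ::= P / H]
(P/H)/H/H => (H/H)/H/H   [P ::= H]
(H/H)/H/H => (i/H)/H/H   [H ::= i]
(i/H)/H/H => (i/i)/H/H   [H ::= i]
(i/i)/H/H => (i/i)/i/H   [H ::= i]
(i/i)/i/H => (i/i)/i/i   [H ::= i]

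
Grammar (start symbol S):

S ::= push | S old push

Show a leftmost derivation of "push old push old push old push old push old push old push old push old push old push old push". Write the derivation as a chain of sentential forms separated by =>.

S => S old push => S old push old push => S old push old push old push => S old push old push old push old push => S old push old push old push old push old push => S old push old push old push old push old push old push => S old push old push old push old push old push old push old push => S old push old push old push old push old push old push old push old push => S old push old push old push old push old push old push old push old push old push => S old push old push old push old push old push old push old push old push old push old push => push old push old push old push old push old push old push old push old push old push old push

S => S old push   [S ::= S old push]
S old push => S old push old push   [S ::= S old push]
S old push old push => S old push old push old push   [S ::= S old push]
S old push old push old push => S old push old push old push old push   [S ::= S old push]
S old push old push old push old push => S old push old push old push old push old push   [S ::= S old push]
S old push old push old push old push old push => S old push old push old push old push old push old push   [S ::= S old push]
S old push old push old push old push old push old push => S old push old push old push old push old push old push old push   [S ::= S old push]
S old push old push old push old push old push old push old push => S old push old push old push old push old push old push old push old push   [S ::= S old push]
S old push old push old push old push old push old push old push old push => S old push old push old push old push old push old push old push old push old push   [S ::= S old push]
S old push old push old push old push old push old push old push old push old push => S old push old push old push old push old push old push old push old push old push old push   [S ::= S old push]
S old push old push old push old push old push old push old push old push old push old push => push old push old push old push old push old push old push old push old push old push old push   [S ::= push]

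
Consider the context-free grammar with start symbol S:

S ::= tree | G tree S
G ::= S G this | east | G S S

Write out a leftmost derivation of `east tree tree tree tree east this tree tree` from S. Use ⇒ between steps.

S ⇒ G tree S   [S ::= G tree S]
G tree S ⇒ S G this tree S   [G ::= S G this]
S G this tree S ⇒ G tree S G this tree S   [S ::= G tree S]
G tree S G this tree S ⇒ G S S tree S G this tree S   [G ::= G S S]
G S S tree S G this tree S ⇒ east S S tree S G this tree S   [G ::= east]
east S S tree S G this tree S ⇒ east tree S tree S G this tree S   [S ::= tree]
east tree S tree S G this tree S ⇒ east tree tree tree S G this tree S   [S ::= tree]
east tree tree tree S G this tree S ⇒ east tree tree tree tree G this tree S   [S ::= tree]
east tree tree tree tree G this tree S ⇒ east tree tree tree tree east this tree S   [G ::= east]
east tree tree tree tree east this tree S ⇒ east tree tree tree tree east this tree tree   [S ::= tree]

S ⇒ G tree S ⇒ S G this tree S ⇒ G tree S G this tree S ⇒ G S S tree S G this tree S ⇒ east S S tree S G this tree S ⇒ east tree S tree S G this tree S ⇒ east tree tree tree S G this tree S ⇒ east tree tree tree tree G this tree S ⇒ east tree tree tree tree east this tree S ⇒ east tree tree tree tree east this tree tree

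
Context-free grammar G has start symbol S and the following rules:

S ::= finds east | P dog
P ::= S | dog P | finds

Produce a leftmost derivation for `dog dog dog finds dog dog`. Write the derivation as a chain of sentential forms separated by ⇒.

S ⇒ P dog   [S ::= P dog]
P dog ⇒ dog P dog   [P ::= dog P]
dog P dog ⇒ dog dog P dog   [P ::= dog P]
dog dog P dog ⇒ dog dog dog P dog   [P ::= dog P]
dog dog dog P dog ⇒ dog dog dog S dog   [P ::= S]
dog dog dog S dog ⇒ dog dog dog P dog dog   [S ::= P dog]
dog dog dog P dog dog ⇒ dog dog dog finds dog dog   [P ::= finds]

S ⇒ P dog ⇒ dog P dog ⇒ dog dog P dog ⇒ dog dog dog P dog ⇒ dog dog dog S dog ⇒ dog dog dog P dog dog ⇒ dog dog dog finds dog dog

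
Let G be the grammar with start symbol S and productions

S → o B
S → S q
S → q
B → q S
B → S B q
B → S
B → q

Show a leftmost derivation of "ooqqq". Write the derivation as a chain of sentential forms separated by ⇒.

S⇒oB⇒oS⇒oSq⇒oSqq⇒ooBqq⇒ooqqq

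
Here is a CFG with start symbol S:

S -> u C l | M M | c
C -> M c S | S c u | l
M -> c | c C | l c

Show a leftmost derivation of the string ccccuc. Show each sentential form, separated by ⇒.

S ⇒ MM ⇒ cCM ⇒ cScuM ⇒ cMMcuM ⇒ ccMcuM ⇒ ccccuM ⇒ ccccuc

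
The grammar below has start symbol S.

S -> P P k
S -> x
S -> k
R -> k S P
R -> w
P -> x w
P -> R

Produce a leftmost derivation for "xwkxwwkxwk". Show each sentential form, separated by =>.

S => PPk   [S -> P P k]
PPk => xwPk   [P -> x w]
xwPk => xwRk   [P -> R]
xwRk => xwkSPk   [R -> k S P]
xwkSPk => xwkPPkPk   [S -> P P k]
xwkPPkPk => xwkxwPkPk   [P -> x w]
xwkxwPkPk => xwkxwRkPk   [P -> R]
xwkxwRkPk => xwkxwwkPk   [R -> w]
xwkxwwkPk => xwkxwwkxwk   [P -> x w]

S=>PPk=>xwPk=>xwRk=>xwkSPk=>xwkPPkPk=>xwkxwPkPk=>xwkxwRkPk=>xwkxwwkPk=>xwkxwwkxwk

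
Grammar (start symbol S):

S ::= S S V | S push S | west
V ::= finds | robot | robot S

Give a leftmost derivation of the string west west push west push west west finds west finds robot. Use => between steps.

S => S S V => west S V => west S S V V => west S S V S V V => west S push S S V S V V => west S push S push S S V S V V => west west push S push S S V S V V => west west push west push S S V S V V => west west push west push west S V S V V => west west push west push west west V S V V => west west push west push west west finds S V V => west west push west push west west finds west V V => west west push west push west west finds west finds V => west west push west push west west finds west finds robot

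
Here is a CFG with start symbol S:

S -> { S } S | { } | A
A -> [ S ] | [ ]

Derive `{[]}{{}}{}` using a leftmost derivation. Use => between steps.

S => {S}S => {A}S => {[]}S => {[]}{S}S => {[]}{{}}S => {[]}{{}}{}

S => {S}S   [S -> { S } S]
{S}S => {A}S   [S -> A]
{A}S => {[]}S   [A -> [ ]]
{[]}S => {[]}{S}S   [S -> { S } S]
{[]}{S}S => {[]}{{}}S   [S -> { }]
{[]}{{}}S => {[]}{{}}{}   [S -> { }]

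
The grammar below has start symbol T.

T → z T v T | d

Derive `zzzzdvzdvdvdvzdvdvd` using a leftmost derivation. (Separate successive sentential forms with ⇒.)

T ⇒ zTvT   [T → z T v T]
zTvT ⇒ zzTvTvT   [T → z T v T]
zzTvTvT ⇒ zzzTvTvTvT   [T → z T v T]
zzzTvTvTvT ⇒ zzzzTvTvTvTvT   [T → z T v T]
zzzzTvTvTvTvT ⇒ zzzzdvTvTvTvT   [T → d]
zzzzdvTvTvTvT ⇒ zzzzdvzTvTvTvTvT   [T → z T v T]
zzzzdvzTvTvTvTvT ⇒ zzzzdvzdvTvTvTvT   [T → d]
zzzzdvzdvTvTvTvT ⇒ zzzzdvzdvdvTvTvT   [T → d]
zzzzdvzdvdvTvTvT ⇒ zzzzdvzdvdvdvTvT   [T → d]
zzzzdvzdvdvdvTvT ⇒ zzzzdvzdvdvdvzTvTvT   [T → z T v T]
zzzzdvzdvdvdvzTvTvT ⇒ zzzzdvzdvdvdvzdvTvT   [T → d]
zzzzdvzdvdvdvzdvTvT ⇒ zzzzdvzdvdvdvzdvdvT   [T → d]
zzzzdvzdvdvdvzdvdvT ⇒ zzzzdvzdvdvdvzdvdvd   [T → d]

T⇒zTvT⇒zzTvTvT⇒zzzTvTvTvT⇒zzzzTvTvTvTvT⇒zzzzdvTvTvTvT⇒zzzzdvzTvTvTvTvT⇒zzzzdvzdvTvTvTvT⇒zzzzdvzdvdvTvTvT⇒zzzzdvzdvdvdvTvT⇒zzzzdvzdvdvdvzTvTvT⇒zzzzdvzdvdvdvzdvTvT⇒zzzzdvzdvdvdvzdvdvT⇒zzzzdvzdvdvdvzdvdvd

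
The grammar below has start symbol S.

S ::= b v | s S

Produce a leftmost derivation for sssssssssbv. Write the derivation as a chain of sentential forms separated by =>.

S => sS   [S ::= s S]
sS => ssS   [S ::= s S]
ssS => sssS   [S ::= s S]
sssS => ssssS   [S ::= s S]
ssssS => sssssS   [S ::= s S]
sssssS => ssssssS   [S ::= s S]
ssssssS => sssssssS   [S ::= s S]
sssssssS => ssssssssS   [S ::= s S]
ssssssssS => sssssssssS   [S ::= s S]
sssssssssS => sssssssssbv   [S ::= b v]

S => sS => ssS => sssS => ssssS => sssssS => ssssssS => sssssssS => ssssssssS => sssssssssS => sssssssssbv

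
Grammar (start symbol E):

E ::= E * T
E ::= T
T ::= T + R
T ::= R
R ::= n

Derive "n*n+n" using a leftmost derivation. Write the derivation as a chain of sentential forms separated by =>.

E => E*T   [E ::= E * T]
E*T => T*T   [E ::= T]
T*T => R*T   [T ::= R]
R*T => n*T   [R ::= n]
n*T => n*T+R   [T ::= T + R]
n*T+R => n*R+R   [T ::= R]
n*R+R => n*n+R   [R ::= n]
n*n+R => n*n+n   [R ::= n]

E => E*T => T*T => R*T => n*T => n*T+R => n*R+R => n*n+R => n*n+n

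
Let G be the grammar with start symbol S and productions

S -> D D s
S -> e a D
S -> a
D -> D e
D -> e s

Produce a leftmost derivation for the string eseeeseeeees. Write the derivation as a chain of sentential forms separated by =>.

S => DDs   [S -> D D s]
DDs => DeDs   [D -> D e]
DeDs => DeeDs   [D -> D e]
DeeDs => eseeDs   [D -> e s]
eseeDs => eseeDes   [D -> D e]
eseeDes => eseeDees   [D -> D e]
eseeDees => eseeDeees   [D -> D e]
eseeDeees => eseeDeeees   [D -> D e]
eseeDeeees => eseeDeeeees   [D -> D e]
eseeDeeeees => eseeeseeeees   [D -> e s]

S => DDs => DeDs => DeeDs => eseeDs => eseeDes => eseeDees => eseeDeees => eseeDeeees => eseeDeeeees => eseeeseeeees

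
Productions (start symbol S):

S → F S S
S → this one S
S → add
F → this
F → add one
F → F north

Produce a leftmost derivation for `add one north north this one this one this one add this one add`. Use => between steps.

S => F S S => F north S S => F north north S S => add one north north S S => add one north north this one S S => add one north north this one this one S S => add one north north this one this one this one S S => add one north north this one this one this one add S => add one north north this one this one this one add this one S => add one north north this one this one this one add this one add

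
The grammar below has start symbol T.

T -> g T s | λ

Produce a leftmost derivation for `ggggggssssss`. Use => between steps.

T => gTs => ggTss => gggTsss => ggggTssss => gggggTsssss => ggggggTssssss => ggggggssssss

T => gTs   [T -> g T s]
gTs => ggTss   [T -> g T s]
ggTss => gggTsss   [T -> g T s]
gggTsss => ggggTssss   [T -> g T s]
ggggTssss => gggggTsssss   [T -> g T s]
gggggTsssss => ggggggTssssss   [T -> g T s]
ggggggTssssss => ggggggssssss   [T -> λ]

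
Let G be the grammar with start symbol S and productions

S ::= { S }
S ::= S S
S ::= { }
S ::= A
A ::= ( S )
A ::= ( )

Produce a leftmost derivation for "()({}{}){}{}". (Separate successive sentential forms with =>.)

S => SS => SSS => SSSS => ASSS => ()SSS => ()ASS => ()(S)SS => ()(SS)SS => ()({}S)SS => ()({}{})SS => ()({}{}){}S => ()({}{}){}{}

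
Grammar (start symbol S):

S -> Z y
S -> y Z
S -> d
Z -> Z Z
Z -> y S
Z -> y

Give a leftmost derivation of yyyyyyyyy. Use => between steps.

S => Zy => ySy => yyZy => yyZZy => yyyZy => yyyZZy => yyyZZZy => yyyZZZZy => yyyZZZZZy => yyyyZZZZy => yyyyyZZZy => yyyyyyZZy => yyyyyyyZy => yyyyyyyyy

S => Zy   [S -> Z y]
Zy => ySy   [Z -> y S]
ySy => yyZy   [S -> y Z]
yyZy => yyZZy   [Z -> Z Z]
yyZZy => yyyZy   [Z -> y]
yyyZy => yyyZZy   [Z -> Z Z]
yyyZZy => yyyZZZy   [Z -> Z Z]
yyyZZZy => yyyZZZZy   [Z -> Z Z]
yyyZZZZy => yyyZZZZZy   [Z -> Z Z]
yyyZZZZZy => yyyyZZZZy   [Z -> y]
yyyyZZZZy => yyyyyZZZy   [Z -> y]
yyyyyZZZy => yyyyyyZZy   [Z -> y]
yyyyyyZZy => yyyyyyyZy   [Z -> y]
yyyyyyyZy => yyyyyyyyy   [Z -> y]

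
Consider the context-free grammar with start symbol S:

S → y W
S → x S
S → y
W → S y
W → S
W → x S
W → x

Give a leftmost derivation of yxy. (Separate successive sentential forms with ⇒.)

S ⇒ yW ⇒ yxS ⇒ yxy

S ⇒ yW   [S → y W]
yW ⇒ yxS   [W → x S]
yxS ⇒ yxy   [S → y]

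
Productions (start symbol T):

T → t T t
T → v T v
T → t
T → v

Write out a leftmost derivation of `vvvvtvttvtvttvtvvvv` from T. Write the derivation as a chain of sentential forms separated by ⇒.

T ⇒ vTv   [T → v T v]
vTv ⇒ vvTvv   [T → v T v]
vvTvv ⇒ vvvTvvv   [T → v T v]
vvvTvvv ⇒ vvvvTvvvv   [T → v T v]
vvvvTvvvv ⇒ vvvvtTtvvvv   [T → t T t]
vvvvtTtvvvv ⇒ vvvvtvTvtvvvv   [T → v T v]
vvvvtvTvtvvvv ⇒ vvvvtvtTtvtvvvv   [T → t T t]
vvvvtvtTtvtvvvv ⇒ vvvvtvttTttvtvvvv   [T → t T t]
vvvvtvttTttvtvvvv ⇒ vvvvtvttvTvttvtvvvv   [T → v T v]
vvvvtvttvTvttvtvvvv ⇒ vvvvtvttvtvttvtvvvv   [T → t]

T ⇒ vTv ⇒ vvTvv ⇒ vvvTvvv ⇒ vvvvTvvvv ⇒ vvvvtTtvvvv ⇒ vvvvtvTvtvvvv ⇒ vvvvtvtTtvtvvvv ⇒ vvvvtvttTttvtvvvv ⇒ vvvvtvttvTvttvtvvvv ⇒ vvvvtvttvtvttvtvvvv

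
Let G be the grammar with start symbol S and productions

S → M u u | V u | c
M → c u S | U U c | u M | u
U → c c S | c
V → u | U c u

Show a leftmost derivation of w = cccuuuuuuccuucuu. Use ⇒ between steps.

S⇒Muu⇒UUcuu⇒ccSUcuu⇒ccMuuUcuu⇒cccuSuuUcuu⇒cccuMuuuuUcuu⇒cccuuuuuuUcuu⇒cccuuuuuuccScuu⇒cccuuuuuuccVucuu⇒cccuuuuuuccuucuu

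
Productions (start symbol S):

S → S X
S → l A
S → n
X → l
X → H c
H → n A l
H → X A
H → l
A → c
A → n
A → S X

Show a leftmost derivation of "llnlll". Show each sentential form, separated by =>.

S => SX => SXX => lAXX => lSXXX => llAXXX => llnXXX => llnlXX => llnllX => llnlll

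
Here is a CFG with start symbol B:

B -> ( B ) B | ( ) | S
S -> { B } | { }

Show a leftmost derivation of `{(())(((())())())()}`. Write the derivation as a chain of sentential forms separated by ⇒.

B ⇒ S ⇒ {B} ⇒ {(B)B} ⇒ {(())B} ⇒ {(())(B)B} ⇒ {(())((B)B)B} ⇒ {(())(((B)B)B)B} ⇒ {(())(((())B)B)B} ⇒ {(())(((())())B)B} ⇒ {(())(((())())())B} ⇒ {(())(((())())())()}

B ⇒ S   [B -> S]
S ⇒ {B}   [S -> { B }]
{B} ⇒ {(B)B}   [B -> ( B ) B]
{(B)B} ⇒ {(())B}   [B -> ( )]
{(())B} ⇒ {(())(B)B}   [B -> ( B ) B]
{(())(B)B} ⇒ {(())((B)B)B}   [B -> ( B ) B]
{(())((B)B)B} ⇒ {(())(((B)B)B)B}   [B -> ( B ) B]
{(())(((B)B)B)B} ⇒ {(())(((())B)B)B}   [B -> ( )]
{(())(((())B)B)B} ⇒ {(())(((())())B)B}   [B -> ( )]
{(())(((())())B)B} ⇒ {(())(((())())())B}   [B -> ( )]
{(())(((())())())B} ⇒ {(())(((())())())()}   [B -> ( )]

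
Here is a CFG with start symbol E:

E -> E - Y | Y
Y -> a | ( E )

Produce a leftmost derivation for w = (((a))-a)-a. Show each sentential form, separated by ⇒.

E ⇒ E-Y ⇒ Y-Y ⇒ (E)-Y ⇒ (E-Y)-Y ⇒ (Y-Y)-Y ⇒ ((E)-Y)-Y ⇒ ((Y)-Y)-Y ⇒ (((E))-Y)-Y ⇒ (((Y))-Y)-Y ⇒ (((a))-Y)-Y ⇒ (((a))-a)-Y ⇒ (((a))-a)-a

E ⇒ E-Y   [E -> E - Y]
E-Y ⇒ Y-Y   [E -> Y]
Y-Y ⇒ (E)-Y   [Y -> ( E )]
(E)-Y ⇒ (E-Y)-Y   [E -> E - Y]
(E-Y)-Y ⇒ (Y-Y)-Y   [E -> Y]
(Y-Y)-Y ⇒ ((E)-Y)-Y   [Y -> ( E )]
((E)-Y)-Y ⇒ ((Y)-Y)-Y   [E -> Y]
((Y)-Y)-Y ⇒ (((E))-Y)-Y   [Y -> ( E )]
(((E))-Y)-Y ⇒ (((Y))-Y)-Y   [E -> Y]
(((Y))-Y)-Y ⇒ (((a))-Y)-Y   [Y -> a]
(((a))-Y)-Y ⇒ (((a))-a)-Y   [Y -> a]
(((a))-a)-Y ⇒ (((a))-a)-a   [Y -> a]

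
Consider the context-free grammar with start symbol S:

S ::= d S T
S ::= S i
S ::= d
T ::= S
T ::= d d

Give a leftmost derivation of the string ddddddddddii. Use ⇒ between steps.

S ⇒ Si ⇒ Sii ⇒ dSTii ⇒ ddSTTii ⇒ dddSTTTii ⇒ ddddTTTii ⇒ ddddddTTii ⇒ ddddddddTii ⇒ ddddddddddii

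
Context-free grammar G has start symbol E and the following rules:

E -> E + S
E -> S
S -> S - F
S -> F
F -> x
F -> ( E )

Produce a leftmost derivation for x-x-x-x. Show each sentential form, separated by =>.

E => S => S-F => S-F-F => S-F-F-F => F-F-F-F => x-F-F-F => x-x-F-F => x-x-x-F => x-x-x-x

E => S   [E -> S]
S => S-F   [S -> S - F]
S-F => S-F-F   [S -> S - F]
S-F-F => S-F-F-F   [S -> S - F]
S-F-F-F => F-F-F-F   [S -> F]
F-F-F-F => x-F-F-F   [F -> x]
x-F-F-F => x-x-F-F   [F -> x]
x-x-F-F => x-x-x-F   [F -> x]
x-x-x-F => x-x-x-x   [F -> x]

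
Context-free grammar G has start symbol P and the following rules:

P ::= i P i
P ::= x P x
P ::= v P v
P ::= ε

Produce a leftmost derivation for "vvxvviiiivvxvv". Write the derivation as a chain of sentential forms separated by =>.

P => vPv => vvPvv => vvxPxvv => vvxvPvxvv => vvxvvPvvxvv => vvxvviPivvxvv => vvxvviiPiivvxvv => vvxvviiiivvxvv

P => vPv   [P ::= v P v]
vPv => vvPvv   [P ::= v P v]
vvPvv => vvxPxvv   [P ::= x P x]
vvxPxvv => vvxvPvxvv   [P ::= v P v]
vvxvPvxvv => vvxvvPvvxvv   [P ::= v P v]
vvxvvPvvxvv => vvxvviPivvxvv   [P ::= i P i]
vvxvviPivvxvv => vvxvviiPiivvxvv   [P ::= i P i]
vvxvviiPiivvxvv => vvxvviiiivvxvv   [P ::= ε]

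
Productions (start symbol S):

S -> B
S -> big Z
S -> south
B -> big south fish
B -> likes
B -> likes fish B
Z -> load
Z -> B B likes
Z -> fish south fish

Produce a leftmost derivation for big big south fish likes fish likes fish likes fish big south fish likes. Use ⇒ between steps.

S ⇒ big Z ⇒ big B B likes ⇒ big big south fish B likes ⇒ big big south fish likes fish B likes ⇒ big big south fish likes fish likes fish B likes ⇒ big big south fish likes fish likes fish likes fish B likes ⇒ big big south fish likes fish likes fish likes fish big south fish likes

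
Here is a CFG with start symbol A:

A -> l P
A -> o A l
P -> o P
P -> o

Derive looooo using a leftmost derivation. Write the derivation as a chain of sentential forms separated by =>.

A => lP => loP => looP => loooP => looooP => looooo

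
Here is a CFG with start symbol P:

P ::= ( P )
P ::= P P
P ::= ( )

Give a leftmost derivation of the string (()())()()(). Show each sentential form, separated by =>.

P => PP => PPP => PPPP => (P)PPP => (PP)PPP => (()P)PPP => (()())PPP => (()())()PP => (()())()()P => (()())()()()

P => PP   [P ::= P P]
PP => PPP   [P ::= P P]
PPP => PPPP   [P ::= P P]
PPPP => (P)PPP   [P ::= ( P )]
(P)PPP => (PP)PPP   [P ::= P P]
(PP)PPP => (()P)PPP   [P ::= ( )]
(()P)PPP => (()())PPP   [P ::= ( )]
(()())PPP => (()())()PP   [P ::= ( )]
(()())()PP => (()())()()P   [P ::= ( )]
(()())()()P => (()())()()()   [P ::= ( )]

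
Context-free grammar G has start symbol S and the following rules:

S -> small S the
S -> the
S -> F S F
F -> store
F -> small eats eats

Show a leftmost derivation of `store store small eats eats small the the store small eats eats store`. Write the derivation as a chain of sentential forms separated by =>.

S => F S F => store S F => store F S F F => store store S F F => store store F S F F F => store store small eats eats S F F F => store store small eats eats small S the F F F => store store small eats eats small the the F F F => store store small eats eats small the the store F F => store store small eats eats small the the store small eats eats F => store store small eats eats small the the store small eats eats store

S => F S F   [S -> F S F]
F S F => store S F   [F -> store]
store S F => store F S F F   [S -> F S F]
store F S F F => store store S F F   [F -> store]
store store S F F => store store F S F F F   [S -> F S F]
store store F S F F F => store store small eats eats S F F F   [F -> small eats eats]
store store small eats eats S F F F => store store small eats eats small S the F F F   [S -> small S the]
store store small eats eats small S the F F F => store store small eats eats small the the F F F   [S -> the]
store store small eats eats small the the F F F => store store small eats eats small the the store F F   [F -> store]
store store small eats eats small the the store F F => store store small eats eats small the the store small eats eats F   [F -> small eats eats]
store store small eats eats small the the store small eats eats F => store store small eats eats small the the store small eats eats store   [F -> store]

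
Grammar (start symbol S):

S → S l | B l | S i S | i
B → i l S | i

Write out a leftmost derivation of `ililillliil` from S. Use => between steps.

S => Bl => ilSl => ilSiSl => ilBliSl => ililSliSl => ililSlliSl => ililBllliSl => ililillliSl => ililillliil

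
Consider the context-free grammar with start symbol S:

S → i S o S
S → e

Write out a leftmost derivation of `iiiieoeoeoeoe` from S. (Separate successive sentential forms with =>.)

S => iSoS => iiSoSoS => iiiSoSoSoS => iiiiSoSoSoSoS => iiiieoSoSoSoS => iiiieoeoSoSoS => iiiieoeoeoSoS => iiiieoeoeoeoS => iiiieoeoeoeoe

S => iSoS   [S → i S o S]
iSoS => iiSoSoS   [S → i S o S]
iiSoSoS => iiiSoSoSoS   [S → i S o S]
iiiSoSoSoS => iiiiSoSoSoSoS   [S → i S o S]
iiiiSoSoSoSoS => iiiieoSoSoSoS   [S → e]
iiiieoSoSoSoS => iiiieoeoSoSoS   [S → e]
iiiieoeoSoSoS => iiiieoeoeoSoS   [S → e]
iiiieoeoeoSoS => iiiieoeoeoeoS   [S → e]
iiiieoeoeoeoS => iiiieoeoeoeoe   [S → e]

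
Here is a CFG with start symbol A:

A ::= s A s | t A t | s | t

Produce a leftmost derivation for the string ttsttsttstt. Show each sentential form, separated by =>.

A => tAt => ttAtt => ttsAstt => ttstAtstt => ttsttAttstt => ttsttsttstt

A => tAt   [A ::= t A t]
tAt => ttAtt   [A ::= t A t]
ttAtt => ttsAstt   [A ::= s A s]
ttsAstt => ttstAtstt   [A ::= t A t]
ttstAtstt => ttsttAttstt   [A ::= t A t]
ttsttAttstt => ttsttsttstt   [A ::= s]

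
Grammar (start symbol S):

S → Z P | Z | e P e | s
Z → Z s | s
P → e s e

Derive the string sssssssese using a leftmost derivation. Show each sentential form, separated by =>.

S=>ZP=>ZsP=>ZssP=>ZsssP=>ZssssP=>ZsssssP=>ZssssssP=>sssssssP=>sssssssese

S => ZP   [S → Z P]
ZP => ZsP   [Z → Z s]
ZsP => ZssP   [Z → Z s]
ZssP => ZsssP   [Z → Z s]
ZsssP => ZssssP   [Z → Z s]
ZssssP => ZsssssP   [Z → Z s]
ZsssssP => ZssssssP   [Z → Z s]
ZssssssP => sssssssP   [Z → s]
sssssssP => sssssssese   [P → e s e]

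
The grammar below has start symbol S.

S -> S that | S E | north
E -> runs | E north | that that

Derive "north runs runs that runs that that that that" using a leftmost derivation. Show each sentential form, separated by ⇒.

S ⇒ S E   [S -> S E]
S E ⇒ S E E   [S -> S E]
S E E ⇒ S E E E   [S -> S E]
S E E E ⇒ S that E E E   [S -> S that]
S that E E E ⇒ S E that E E E   [S -> S E]
S E that E E E ⇒ S E E that E E E   [S -> S E]
S E E that E E E ⇒ north E E that E E E   [S -> north]
north E E that E E E ⇒ north runs E that E E E   [E -> runs]
north runs E that E E E ⇒ north runs runs that E E E   [E -> runs]
north runs runs that E E E ⇒ north runs runs that runs E E   [E -> runs]
north runs runs that runs E E ⇒ north runs runs that runs that that E   [E -> that that]
north runs runs that runs that that E ⇒ north runs runs that runs that that that that   [E -> that that]

S ⇒ S E ⇒ S E E ⇒ S E E E ⇒ S that E E E ⇒ S E that E E E ⇒ S E E that E E E ⇒ north E E that E E E ⇒ north runs E that E E E ⇒ north runs runs that E E E ⇒ north runs runs that runs E E ⇒ north runs runs that runs that that E ⇒ north runs runs that runs that that that that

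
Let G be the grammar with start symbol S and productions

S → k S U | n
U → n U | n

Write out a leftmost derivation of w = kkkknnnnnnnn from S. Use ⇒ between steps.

S ⇒ kSU   [S → k S U]
kSU ⇒ kkSUU   [S → k S U]
kkSUU ⇒ kkkSUUU   [S → k S U]
kkkSUUU ⇒ kkkkSUUUU   [S → k S U]
kkkkSUUUU ⇒ kkkknUUUU   [S → n]
kkkknUUUU ⇒ kkkknnUUUU   [U → n U]
kkkknnUUUU ⇒ kkkknnnUUU   [U → n]
kkkknnnUUU ⇒ kkkknnnnUU   [U → n]
kkkknnnnUU ⇒ kkkknnnnnUU   [U → n U]
kkkknnnnnUU ⇒ kkkknnnnnnU   [U → n]
kkkknnnnnnU ⇒ kkkknnnnnnnU   [U → n U]
kkkknnnnnnnU ⇒ kkkknnnnnnnn   [U → n]

S ⇒ kSU ⇒ kkSUU ⇒ kkkSUUU ⇒ kkkkSUUUU ⇒ kkkknUUUU ⇒ kkkknnUUUU ⇒ kkkknnnUUU ⇒ kkkknnnnUU ⇒ kkkknnnnnUU ⇒ kkkknnnnnnU ⇒ kkkknnnnnnnU ⇒ kkkknnnnnnnn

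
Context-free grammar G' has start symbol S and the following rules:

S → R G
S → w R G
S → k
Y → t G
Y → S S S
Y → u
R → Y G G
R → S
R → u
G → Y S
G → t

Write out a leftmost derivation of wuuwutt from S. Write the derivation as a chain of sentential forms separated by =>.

S=>wRG=>wuG=>wuYS=>wuuS=>wuuRG=>wuuSG=>wuuwRGG=>wuuwuGG=>wuuwutG=>wuuwutt

S => wRG   [S → w R G]
wRG => wuG   [R → u]
wuG => wuYS   [G → Y S]
wuYS => wuuS   [Y → u]
wuuS => wuuRG   [S → R G]
wuuRG => wuuSG   [R → S]
wuuSG => wuuwRGG   [S → w R G]
wuuwRGG => wuuwuGG   [R → u]
wuuwuGG => wuuwutG   [G → t]
wuuwutG => wuuwutt   [G → t]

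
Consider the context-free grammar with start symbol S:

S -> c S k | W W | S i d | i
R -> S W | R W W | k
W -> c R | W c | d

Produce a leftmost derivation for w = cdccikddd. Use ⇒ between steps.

S ⇒ WW ⇒ cRW ⇒ cSWW ⇒ cWWWW ⇒ cdWWW ⇒ cdcRWW ⇒ cdcSWWW ⇒ cdccSkWWW ⇒ cdccikWWW ⇒ cdccikdWW ⇒ cdccikddW ⇒ cdccikddd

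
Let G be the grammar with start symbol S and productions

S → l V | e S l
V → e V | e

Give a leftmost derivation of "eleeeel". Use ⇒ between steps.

S ⇒ eSl ⇒ elVl ⇒ eleVl ⇒ eleeVl ⇒ eleeeVl ⇒ eleeeel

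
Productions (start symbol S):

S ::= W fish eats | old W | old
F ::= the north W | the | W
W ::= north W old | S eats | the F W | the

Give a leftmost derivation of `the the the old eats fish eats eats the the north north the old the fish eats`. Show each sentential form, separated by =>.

S => W fish eats   [S ::= W fish eats]
W fish eats => the F W fish eats   [W ::= the F W]
the F W fish eats => the the W fish eats   [F ::= the]
the the W fish eats => the the the F W fish eats   [W ::= the F W]
the the the F W fish eats => the the the W W fish eats   [F ::= W]
the the the W W fish eats => the the the S eats W fish eats   [W ::= S eats]
the the the S eats W fish eats => the the the W fish eats eats W fish eats   [S ::= W fish eats]
the the the W fish eats eats W fish eats => the the the S eats fish eats eats W fish eats   [W ::= S eats]
the the the S eats fish eats eats W fish eats => the the the old eats fish eats eats W fish eats   [S ::= old]
the the the old eats fish eats eats W fish eats => the the the old eats fish eats eats the F W fish eats   [W ::= the F W]
the the the old eats fish eats eats the F W fish eats => the the the old eats fish eats eats the the north W W fish eats   [F ::= the north W]
the the the old eats fish eats eats the the north W W fish eats => the the the old eats fish eats eats the the north north W old W fish eats   [W ::= north W old]
the the the old eats fish eats eats the the north north W old W fish eats => the the the old eats fish eats eats the the north north the old W fish eats   [W ::= the]
the the the old eats fish eats eats the the north north the old W fish eats => the the the old eats fish eats eats the the north north the old the fish eats   [W ::= the]

S => W fish eats => the F W fish eats => the the W fish eats => the the the F W fish eats => the the the W W fish eats => the the the S eats W fish eats => the the the W fish eats eats W fish eats => the the the S eats fish eats eats W fish eats => the the the old eats fish eats eats W fish eats => the the the old eats fish eats eats the F W fish eats => the the the old eats fish eats eats the the north W W fish eats => the the the old eats fish eats eats the the north north W old W fish eats => the the the old eats fish eats eats the the north north the old W fish eats => the the the old eats fish eats eats the the north north the old the fish eats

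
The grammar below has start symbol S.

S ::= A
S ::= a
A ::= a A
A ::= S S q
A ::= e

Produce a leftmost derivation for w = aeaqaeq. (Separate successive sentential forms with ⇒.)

S ⇒ A ⇒ aA ⇒ aSSq ⇒ aASq ⇒ aSSqSq ⇒ aASqSq ⇒ aeSqSq ⇒ aeaqSq ⇒ aeaqAq ⇒ aeaqaAq ⇒ aeaqaeq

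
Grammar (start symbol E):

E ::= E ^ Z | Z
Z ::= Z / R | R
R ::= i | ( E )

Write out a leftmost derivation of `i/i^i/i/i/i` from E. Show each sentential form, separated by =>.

E => E^Z   [E ::= E ^ Z]
E^Z => Z^Z   [E ::= Z]
Z^Z => Z/R^Z   [Z ::= Z / R]
Z/R^Z => R/R^Z   [Z ::= R]
R/R^Z => i/R^Z   [R ::= i]
i/R^Z => i/i^Z   [R ::= i]
i/i^Z => i/i^Z/R   [Z ::= Z / R]
i/i^Z/R => i/i^Z/R/R   [Z ::= Z / R]
i/i^Z/R/R => i/i^Z/R/R/R   [Z ::= Z / R]
i/i^Z/R/R/R => i/i^R/R/R/R   [Z ::= R]
i/i^R/R/R/R => i/i^i/R/R/R   [R ::= i]
i/i^i/R/R/R => i/i^i/i/R/R   [R ::= i]
i/i^i/i/R/R => i/i^i/i/i/R   [R ::= i]
i/i^i/i/i/R => i/i^i/i/i/i   [R ::= i]

E => E^Z => Z^Z => Z/R^Z => R/R^Z => i/R^Z => i/i^Z => i/i^Z/R => i/i^Z/R/R => i/i^Z/R/R/R => i/i^R/R/R/R => i/i^i/R/R/R => i/i^i/i/R/R => i/i^i/i/i/R => i/i^i/i/i/i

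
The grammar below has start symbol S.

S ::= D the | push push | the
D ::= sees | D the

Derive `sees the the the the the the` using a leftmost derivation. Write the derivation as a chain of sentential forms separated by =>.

S => D the => D the the => D the the the => D the the the the => D the the the the the => D the the the the the the => sees the the the the the the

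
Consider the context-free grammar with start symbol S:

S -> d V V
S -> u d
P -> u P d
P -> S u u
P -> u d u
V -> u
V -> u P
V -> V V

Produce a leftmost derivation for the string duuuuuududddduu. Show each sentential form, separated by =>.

S => dVV => dVVV => duPVV => duuPdVV => duuuPddVV => duuuuPdddVV => duuuuuPddddVV => duuuuuududdddVV => duuuuuududddduV => duuuuuududddduu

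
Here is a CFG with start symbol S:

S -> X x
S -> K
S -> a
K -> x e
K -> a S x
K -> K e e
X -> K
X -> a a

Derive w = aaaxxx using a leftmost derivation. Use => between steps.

S=>K=>aSx=>aXxx=>aKxx=>aaSxxx=>aaaxxx

S => K   [S -> K]
K => aSx   [K -> a S x]
aSx => aXxx   [S -> X x]
aXxx => aKxx   [X -> K]
aKxx => aaSxxx   [K -> a S x]
aaSxxx => aaaxxx   [S -> a]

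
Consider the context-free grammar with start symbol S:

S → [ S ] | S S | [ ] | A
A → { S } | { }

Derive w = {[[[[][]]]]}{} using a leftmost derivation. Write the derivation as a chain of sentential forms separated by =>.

S => SS => AS => {S}S => {[S]}S => {[[S]]}S => {[[[S]]]}S => {[[[SS]]]}S => {[[[[]S]]]}S => {[[[[][]]]]}S => {[[[[][]]]]}A => {[[[[][]]]]}{}

S => SS   [S → S S]
SS => AS   [S → A]
AS => {S}S   [A → { S }]
{S}S => {[S]}S   [S → [ S ]]
{[S]}S => {[[S]]}S   [S → [ S ]]
{[[S]]}S => {[[[S]]]}S   [S → [ S ]]
{[[[S]]]}S => {[[[SS]]]}S   [S → S S]
{[[[SS]]]}S => {[[[[]S]]]}S   [S → [ ]]
{[[[[]S]]]}S => {[[[[][]]]]}S   [S → [ ]]
{[[[[][]]]]}S => {[[[[][]]]]}A   [S → A]
{[[[[][]]]]}A => {[[[[][]]]]}{}   [A → { }]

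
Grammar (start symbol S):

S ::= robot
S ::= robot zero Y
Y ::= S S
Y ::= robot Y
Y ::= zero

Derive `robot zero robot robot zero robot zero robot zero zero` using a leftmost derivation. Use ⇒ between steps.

S ⇒ robot zero Y   [S ::= robot zero Y]
robot zero Y ⇒ robot zero robot Y   [Y ::= robot Y]
robot zero robot Y ⇒ robot zero robot S S   [Y ::= S S]
robot zero robot S S ⇒ robot zero robot robot zero Y S   [S ::= robot zero Y]
robot zero robot robot zero Y S ⇒ robot zero robot robot zero robot Y S   [Y ::= robot Y]
robot zero robot robot zero robot Y S ⇒ robot zero robot robot zero robot zero S   [Y ::= zero]
robot zero robot robot zero robot zero S ⇒ robot zero robot robot zero robot zero robot zero Y   [S ::= robot zero Y]
robot zero robot robot zero robot zero robot zero Y ⇒ robot zero robot robot zero robot zero robot zero zero   [Y ::= zero]

S ⇒ robot zero Y ⇒ robot zero robot Y ⇒ robot zero robot S S ⇒ robot zero robot robot zero Y S ⇒ robot zero robot robot zero robot Y S ⇒ robot zero robot robot zero robot zero S ⇒ robot zero robot robot zero robot zero robot zero Y ⇒ robot zero robot robot zero robot zero robot zero zero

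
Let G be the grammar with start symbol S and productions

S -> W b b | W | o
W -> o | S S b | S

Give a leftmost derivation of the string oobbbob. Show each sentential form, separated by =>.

S => W => SSb => WbbSb => SSbbbSb => oSbbbSb => oWbbbSb => oobbbSb => oobbbWb => oobbbob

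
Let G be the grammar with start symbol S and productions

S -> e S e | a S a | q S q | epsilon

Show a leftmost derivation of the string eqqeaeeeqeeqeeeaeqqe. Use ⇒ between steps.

S ⇒ eSe ⇒ eqSqe ⇒ eqqSqqe ⇒ eqqeSeqqe ⇒ eqqeaSaeqqe ⇒ eqqeaeSeaeqqe ⇒ eqqeaeeSeeaeqqe ⇒ eqqeaeeeSeeeaeqqe ⇒ eqqeaeeeqSqeeeaeqqe ⇒ eqqeaeeeqeSeqeeeaeqqe ⇒ eqqeaeeeqeeqeeeaeqqe

S ⇒ eSe   [S -> e S e]
eSe ⇒ eqSqe   [S -> q S q]
eqSqe ⇒ eqqSqqe   [S -> q S q]
eqqSqqe ⇒ eqqeSeqqe   [S -> e S e]
eqqeSeqqe ⇒ eqqeaSaeqqe   [S -> a S a]
eqqeaSaeqqe ⇒ eqqeaeSeaeqqe   [S -> e S e]
eqqeaeSeaeqqe ⇒ eqqeaeeSeeaeqqe   [S -> e S e]
eqqeaeeSeeaeqqe ⇒ eqqeaeeeSeeeaeqqe   [S -> e S e]
eqqeaeeeSeeeaeqqe ⇒ eqqeaeeeqSqeeeaeqqe   [S -> q S q]
eqqeaeeeqSqeeeaeqqe ⇒ eqqeaeeeqeSeqeeeaeqqe   [S -> e S e]
eqqeaeeeqeSeqeeeaeqqe ⇒ eqqeaeeeqeeqeeeaeqqe   [S -> epsilon]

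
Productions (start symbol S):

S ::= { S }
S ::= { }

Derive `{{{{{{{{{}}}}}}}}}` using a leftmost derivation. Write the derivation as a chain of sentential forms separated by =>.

S=>{S}=>{{S}}=>{{{S}}}=>{{{{S}}}}=>{{{{{S}}}}}=>{{{{{{S}}}}}}=>{{{{{{{S}}}}}}}=>{{{{{{{{S}}}}}}}}=>{{{{{{{{{}}}}}}}}}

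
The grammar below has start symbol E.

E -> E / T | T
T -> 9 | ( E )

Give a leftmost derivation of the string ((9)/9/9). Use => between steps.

E => T => (E) => (E/T) => (E/T/T) => (T/T/T) => ((E)/T/T) => ((T)/T/T) => ((9)/T/T) => ((9)/9/T) => ((9)/9/9)

E => T   [E -> T]
T => (E)   [T -> ( E )]
(E) => (E/T)   [E -> E / T]
(E/T) => (E/T/T)   [E -> E / T]
(E/T/T) => (T/T/T)   [E -> T]
(T/T/T) => ((E)/T/T)   [T -> ( E )]
((E)/T/T) => ((T)/T/T)   [E -> T]
((T)/T/T) => ((9)/T/T)   [T -> 9]
((9)/T/T) => ((9)/9/T)   [T -> 9]
((9)/9/T) => ((9)/9/9)   [T -> 9]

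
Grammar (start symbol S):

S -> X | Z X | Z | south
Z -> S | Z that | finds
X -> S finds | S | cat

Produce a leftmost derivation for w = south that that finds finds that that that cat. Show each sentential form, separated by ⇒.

S ⇒ Z X   [S -> Z X]
Z X ⇒ Z that X   [Z -> Z that]
Z that X ⇒ Z that that X   [Z -> Z that]
Z that that X ⇒ Z that that that X   [Z -> Z that]
Z that that that X ⇒ S that that that X   [Z -> S]
S that that that X ⇒ Z X that that that X   [S -> Z X]
Z X that that that X ⇒ Z that X that that that X   [Z -> Z that]
Z that X that that that X ⇒ Z that that X that that that X   [Z -> Z that]
Z that that X that that that X ⇒ S that that X that that that X   [Z -> S]
S that that X that that that X ⇒ south that that X that that that X   [S -> south]
south that that X that that that X ⇒ south that that S finds that that that X   [X -> S finds]
south that that S finds that that that X ⇒ south that that Z finds that that that X   [S -> Z]
south that that Z finds that that that X ⇒ south that that finds finds that that that X   [Z -> finds]
south that that finds finds that that that X ⇒ south that that finds finds that that that cat   [X -> cat]

S ⇒ Z X ⇒ Z that X ⇒ Z that that X ⇒ Z that that that X ⇒ S that that that X ⇒ Z X that that that X ⇒ Z that X that that that X ⇒ Z that that X that that that X ⇒ S that that X that that that X ⇒ south that that X that that that X ⇒ south that that S finds that that that X ⇒ south that that Z finds that that that X ⇒ south that that finds finds that that that X ⇒ south that that finds finds that that that cat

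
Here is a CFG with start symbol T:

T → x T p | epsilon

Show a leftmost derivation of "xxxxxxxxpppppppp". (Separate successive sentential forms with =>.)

T => xTp   [T → x T p]
xTp => xxTpp   [T → x T p]
xxTpp => xxxTppp   [T → x T p]
xxxTppp => xxxxTpppp   [T → x T p]
xxxxTpppp => xxxxxTppppp   [T → x T p]
xxxxxTppppp => xxxxxxTpppppp   [T → x T p]
xxxxxxTpppppp => xxxxxxxTppppppp   [T → x T p]
xxxxxxxTppppppp => xxxxxxxxTpppppppp   [T → x T p]
xxxxxxxxTpppppppp => xxxxxxxxpppppppp   [T → epsilon]

T=>xTp=>xxTpp=>xxxTppp=>xxxxTpppp=>xxxxxTppppp=>xxxxxxTpppppp=>xxxxxxxTppppppp=>xxxxxxxxTpppppppp=>xxxxxxxxpppppppp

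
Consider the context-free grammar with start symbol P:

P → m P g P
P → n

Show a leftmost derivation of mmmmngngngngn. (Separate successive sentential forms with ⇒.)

P ⇒ mPgP   [P → m P g P]
mPgP ⇒ mmPgPgP   [P → m P g P]
mmPgPgP ⇒ mmmPgPgPgP   [P → m P g P]
mmmPgPgPgP ⇒ mmmmPgPgPgPgP   [P → m P g P]
mmmmPgPgPgPgP ⇒ mmmmngPgPgPgP   [P → n]
mmmmngPgPgPgP ⇒ mmmmngngPgPgP   [P → n]
mmmmngngPgPgP ⇒ mmmmngngngPgP   [P → n]
mmmmngngngPgP ⇒ mmmmngngngngP   [P → n]
mmmmngngngngP ⇒ mmmmngngngngn   [P → n]

P ⇒ mPgP ⇒ mmPgPgP ⇒ mmmPgPgPgP ⇒ mmmmPgPgPgPgP ⇒ mmmmngPgPgPgP ⇒ mmmmngngPgPgP ⇒ mmmmngngngPgP ⇒ mmmmngngngngP ⇒ mmmmngngngngn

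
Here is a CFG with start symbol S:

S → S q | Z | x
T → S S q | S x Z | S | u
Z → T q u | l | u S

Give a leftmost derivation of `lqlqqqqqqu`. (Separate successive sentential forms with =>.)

S => Z => Tqu => SSqqu => SqSqqu => ZqSqqu => lqSqqu => lqSqqqu => lqSqqqqu => lqSqqqqqu => lqSqqqqqqu => lqZqqqqqqu => lqlqqqqqqu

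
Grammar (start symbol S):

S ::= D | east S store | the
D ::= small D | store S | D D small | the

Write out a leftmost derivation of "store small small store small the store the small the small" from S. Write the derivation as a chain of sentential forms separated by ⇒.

S ⇒ D   [S ::= D]
D ⇒ D D small   [D ::= D D small]
D D small ⇒ store S D small   [D ::= store S]
store S D small ⇒ store D D small   [S ::= D]
store D D small ⇒ store small D D small   [D ::= small D]
store small D D small ⇒ store small small D D small   [D ::= small D]
store small small D D small ⇒ store small small store S D small   [D ::= store S]
store small small store S D small ⇒ store small small store D D small   [S ::= D]
store small small store D D small ⇒ store small small store D D small D small   [D ::= D D small]
store small small store D D small D small ⇒ store small small store small D D small D small   [D ::= small D]
store small small store small D D small D small ⇒ store small small store small the D small D small   [D ::= the]
store small small store small the D small D small ⇒ store small small store small the store S small D small   [D ::= store S]
store small small store small the store S small D small ⇒ store small small store small the store the small D small   [S ::= the]
store small small store small the store the small D small ⇒ store small small store small the store the small the small   [D ::= the]

S ⇒ D ⇒ D D small ⇒ store S D small ⇒ store D D small ⇒ store small D D small ⇒ store small small D D small ⇒ store small small store S D small ⇒ store small small store D D small ⇒ store small small store D D small D small ⇒ store small small store small D D small D small ⇒ store small small store small the D small D small ⇒ store small small store small the store S small D small ⇒ store small small store small the store the small D small ⇒ store small small store small the store the small the small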